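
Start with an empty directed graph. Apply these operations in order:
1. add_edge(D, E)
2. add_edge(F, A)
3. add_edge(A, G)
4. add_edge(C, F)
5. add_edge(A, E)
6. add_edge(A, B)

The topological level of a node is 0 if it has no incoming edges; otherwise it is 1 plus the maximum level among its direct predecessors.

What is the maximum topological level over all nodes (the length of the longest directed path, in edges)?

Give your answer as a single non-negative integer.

Answer: 3

Derivation:
Op 1: add_edge(D, E). Edges now: 1
Op 2: add_edge(F, A). Edges now: 2
Op 3: add_edge(A, G). Edges now: 3
Op 4: add_edge(C, F). Edges now: 4
Op 5: add_edge(A, E). Edges now: 5
Op 6: add_edge(A, B). Edges now: 6
Compute levels (Kahn BFS):
  sources (in-degree 0): C, D
  process C: level=0
    C->F: in-degree(F)=0, level(F)=1, enqueue
  process D: level=0
    D->E: in-degree(E)=1, level(E)>=1
  process F: level=1
    F->A: in-degree(A)=0, level(A)=2, enqueue
  process A: level=2
    A->B: in-degree(B)=0, level(B)=3, enqueue
    A->E: in-degree(E)=0, level(E)=3, enqueue
    A->G: in-degree(G)=0, level(G)=3, enqueue
  process B: level=3
  process E: level=3
  process G: level=3
All levels: A:2, B:3, C:0, D:0, E:3, F:1, G:3
max level = 3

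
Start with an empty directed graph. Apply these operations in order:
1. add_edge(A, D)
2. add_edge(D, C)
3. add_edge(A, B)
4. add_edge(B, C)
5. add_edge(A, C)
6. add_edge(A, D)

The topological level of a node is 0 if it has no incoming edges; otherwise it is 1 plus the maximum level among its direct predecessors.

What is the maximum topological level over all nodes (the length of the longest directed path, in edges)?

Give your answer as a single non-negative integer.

Op 1: add_edge(A, D). Edges now: 1
Op 2: add_edge(D, C). Edges now: 2
Op 3: add_edge(A, B). Edges now: 3
Op 4: add_edge(B, C). Edges now: 4
Op 5: add_edge(A, C). Edges now: 5
Op 6: add_edge(A, D) (duplicate, no change). Edges now: 5
Compute levels (Kahn BFS):
  sources (in-degree 0): A
  process A: level=0
    A->B: in-degree(B)=0, level(B)=1, enqueue
    A->C: in-degree(C)=2, level(C)>=1
    A->D: in-degree(D)=0, level(D)=1, enqueue
  process B: level=1
    B->C: in-degree(C)=1, level(C)>=2
  process D: level=1
    D->C: in-degree(C)=0, level(C)=2, enqueue
  process C: level=2
All levels: A:0, B:1, C:2, D:1
max level = 2

Answer: 2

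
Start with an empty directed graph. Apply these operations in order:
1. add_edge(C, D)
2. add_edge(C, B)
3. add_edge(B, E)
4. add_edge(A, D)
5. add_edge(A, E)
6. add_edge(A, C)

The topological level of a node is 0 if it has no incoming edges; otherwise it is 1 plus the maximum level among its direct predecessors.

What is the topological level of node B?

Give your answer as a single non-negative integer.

Answer: 2

Derivation:
Op 1: add_edge(C, D). Edges now: 1
Op 2: add_edge(C, B). Edges now: 2
Op 3: add_edge(B, E). Edges now: 3
Op 4: add_edge(A, D). Edges now: 4
Op 5: add_edge(A, E). Edges now: 5
Op 6: add_edge(A, C). Edges now: 6
Compute levels (Kahn BFS):
  sources (in-degree 0): A
  process A: level=0
    A->C: in-degree(C)=0, level(C)=1, enqueue
    A->D: in-degree(D)=1, level(D)>=1
    A->E: in-degree(E)=1, level(E)>=1
  process C: level=1
    C->B: in-degree(B)=0, level(B)=2, enqueue
    C->D: in-degree(D)=0, level(D)=2, enqueue
  process B: level=2
    B->E: in-degree(E)=0, level(E)=3, enqueue
  process D: level=2
  process E: level=3
All levels: A:0, B:2, C:1, D:2, E:3
level(B) = 2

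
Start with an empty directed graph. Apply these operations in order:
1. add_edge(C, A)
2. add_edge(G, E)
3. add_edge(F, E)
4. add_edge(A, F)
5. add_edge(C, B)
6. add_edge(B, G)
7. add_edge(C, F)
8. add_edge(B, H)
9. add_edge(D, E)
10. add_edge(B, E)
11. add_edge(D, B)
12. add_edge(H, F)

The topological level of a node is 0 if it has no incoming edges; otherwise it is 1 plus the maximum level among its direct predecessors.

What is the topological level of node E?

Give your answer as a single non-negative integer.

Op 1: add_edge(C, A). Edges now: 1
Op 2: add_edge(G, E). Edges now: 2
Op 3: add_edge(F, E). Edges now: 3
Op 4: add_edge(A, F). Edges now: 4
Op 5: add_edge(C, B). Edges now: 5
Op 6: add_edge(B, G). Edges now: 6
Op 7: add_edge(C, F). Edges now: 7
Op 8: add_edge(B, H). Edges now: 8
Op 9: add_edge(D, E). Edges now: 9
Op 10: add_edge(B, E). Edges now: 10
Op 11: add_edge(D, B). Edges now: 11
Op 12: add_edge(H, F). Edges now: 12
Compute levels (Kahn BFS):
  sources (in-degree 0): C, D
  process C: level=0
    C->A: in-degree(A)=0, level(A)=1, enqueue
    C->B: in-degree(B)=1, level(B)>=1
    C->F: in-degree(F)=2, level(F)>=1
  process D: level=0
    D->B: in-degree(B)=0, level(B)=1, enqueue
    D->E: in-degree(E)=3, level(E)>=1
  process A: level=1
    A->F: in-degree(F)=1, level(F)>=2
  process B: level=1
    B->E: in-degree(E)=2, level(E)>=2
    B->G: in-degree(G)=0, level(G)=2, enqueue
    B->H: in-degree(H)=0, level(H)=2, enqueue
  process G: level=2
    G->E: in-degree(E)=1, level(E)>=3
  process H: level=2
    H->F: in-degree(F)=0, level(F)=3, enqueue
  process F: level=3
    F->E: in-degree(E)=0, level(E)=4, enqueue
  process E: level=4
All levels: A:1, B:1, C:0, D:0, E:4, F:3, G:2, H:2
level(E) = 4

Answer: 4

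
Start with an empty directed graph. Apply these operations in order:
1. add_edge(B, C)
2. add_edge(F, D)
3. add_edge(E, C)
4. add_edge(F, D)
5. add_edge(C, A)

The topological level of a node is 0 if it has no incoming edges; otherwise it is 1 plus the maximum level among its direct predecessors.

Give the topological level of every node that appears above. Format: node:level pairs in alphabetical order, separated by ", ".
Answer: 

Answer: A:2, B:0, C:1, D:1, E:0, F:0

Derivation:
Op 1: add_edge(B, C). Edges now: 1
Op 2: add_edge(F, D). Edges now: 2
Op 3: add_edge(E, C). Edges now: 3
Op 4: add_edge(F, D) (duplicate, no change). Edges now: 3
Op 5: add_edge(C, A). Edges now: 4
Compute levels (Kahn BFS):
  sources (in-degree 0): B, E, F
  process B: level=0
    B->C: in-degree(C)=1, level(C)>=1
  process E: level=0
    E->C: in-degree(C)=0, level(C)=1, enqueue
  process F: level=0
    F->D: in-degree(D)=0, level(D)=1, enqueue
  process C: level=1
    C->A: in-degree(A)=0, level(A)=2, enqueue
  process D: level=1
  process A: level=2
All levels: A:2, B:0, C:1, D:1, E:0, F:0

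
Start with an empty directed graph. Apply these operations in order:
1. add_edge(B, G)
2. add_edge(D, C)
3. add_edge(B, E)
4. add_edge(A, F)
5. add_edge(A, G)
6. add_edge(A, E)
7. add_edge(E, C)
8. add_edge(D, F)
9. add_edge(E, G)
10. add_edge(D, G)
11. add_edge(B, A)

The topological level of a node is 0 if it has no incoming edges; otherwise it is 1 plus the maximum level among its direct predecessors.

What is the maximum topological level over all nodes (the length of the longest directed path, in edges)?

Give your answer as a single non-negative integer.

Op 1: add_edge(B, G). Edges now: 1
Op 2: add_edge(D, C). Edges now: 2
Op 3: add_edge(B, E). Edges now: 3
Op 4: add_edge(A, F). Edges now: 4
Op 5: add_edge(A, G). Edges now: 5
Op 6: add_edge(A, E). Edges now: 6
Op 7: add_edge(E, C). Edges now: 7
Op 8: add_edge(D, F). Edges now: 8
Op 9: add_edge(E, G). Edges now: 9
Op 10: add_edge(D, G). Edges now: 10
Op 11: add_edge(B, A). Edges now: 11
Compute levels (Kahn BFS):
  sources (in-degree 0): B, D
  process B: level=0
    B->A: in-degree(A)=0, level(A)=1, enqueue
    B->E: in-degree(E)=1, level(E)>=1
    B->G: in-degree(G)=3, level(G)>=1
  process D: level=0
    D->C: in-degree(C)=1, level(C)>=1
    D->F: in-degree(F)=1, level(F)>=1
    D->G: in-degree(G)=2, level(G)>=1
  process A: level=1
    A->E: in-degree(E)=0, level(E)=2, enqueue
    A->F: in-degree(F)=0, level(F)=2, enqueue
    A->G: in-degree(G)=1, level(G)>=2
  process E: level=2
    E->C: in-degree(C)=0, level(C)=3, enqueue
    E->G: in-degree(G)=0, level(G)=3, enqueue
  process F: level=2
  process C: level=3
  process G: level=3
All levels: A:1, B:0, C:3, D:0, E:2, F:2, G:3
max level = 3

Answer: 3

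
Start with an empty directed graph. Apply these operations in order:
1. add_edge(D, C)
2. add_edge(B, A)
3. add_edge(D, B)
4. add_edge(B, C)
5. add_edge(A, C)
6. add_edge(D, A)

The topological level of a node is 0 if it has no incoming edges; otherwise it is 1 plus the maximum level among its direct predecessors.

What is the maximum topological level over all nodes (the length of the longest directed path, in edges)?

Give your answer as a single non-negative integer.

Op 1: add_edge(D, C). Edges now: 1
Op 2: add_edge(B, A). Edges now: 2
Op 3: add_edge(D, B). Edges now: 3
Op 4: add_edge(B, C). Edges now: 4
Op 5: add_edge(A, C). Edges now: 5
Op 6: add_edge(D, A). Edges now: 6
Compute levels (Kahn BFS):
  sources (in-degree 0): D
  process D: level=0
    D->A: in-degree(A)=1, level(A)>=1
    D->B: in-degree(B)=0, level(B)=1, enqueue
    D->C: in-degree(C)=2, level(C)>=1
  process B: level=1
    B->A: in-degree(A)=0, level(A)=2, enqueue
    B->C: in-degree(C)=1, level(C)>=2
  process A: level=2
    A->C: in-degree(C)=0, level(C)=3, enqueue
  process C: level=3
All levels: A:2, B:1, C:3, D:0
max level = 3

Answer: 3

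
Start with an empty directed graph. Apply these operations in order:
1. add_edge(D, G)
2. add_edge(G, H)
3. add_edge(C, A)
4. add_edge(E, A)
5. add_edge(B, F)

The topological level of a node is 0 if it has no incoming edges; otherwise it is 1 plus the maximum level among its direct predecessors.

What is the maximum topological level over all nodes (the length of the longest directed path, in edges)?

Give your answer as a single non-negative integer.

Answer: 2

Derivation:
Op 1: add_edge(D, G). Edges now: 1
Op 2: add_edge(G, H). Edges now: 2
Op 3: add_edge(C, A). Edges now: 3
Op 4: add_edge(E, A). Edges now: 4
Op 5: add_edge(B, F). Edges now: 5
Compute levels (Kahn BFS):
  sources (in-degree 0): B, C, D, E
  process B: level=0
    B->F: in-degree(F)=0, level(F)=1, enqueue
  process C: level=0
    C->A: in-degree(A)=1, level(A)>=1
  process D: level=0
    D->G: in-degree(G)=0, level(G)=1, enqueue
  process E: level=0
    E->A: in-degree(A)=0, level(A)=1, enqueue
  process F: level=1
  process G: level=1
    G->H: in-degree(H)=0, level(H)=2, enqueue
  process A: level=1
  process H: level=2
All levels: A:1, B:0, C:0, D:0, E:0, F:1, G:1, H:2
max level = 2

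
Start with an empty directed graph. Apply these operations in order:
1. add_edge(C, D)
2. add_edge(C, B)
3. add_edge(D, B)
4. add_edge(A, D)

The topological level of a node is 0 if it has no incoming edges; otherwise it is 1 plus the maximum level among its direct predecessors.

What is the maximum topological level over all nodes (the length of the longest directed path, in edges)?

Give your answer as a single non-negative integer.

Answer: 2

Derivation:
Op 1: add_edge(C, D). Edges now: 1
Op 2: add_edge(C, B). Edges now: 2
Op 3: add_edge(D, B). Edges now: 3
Op 4: add_edge(A, D). Edges now: 4
Compute levels (Kahn BFS):
  sources (in-degree 0): A, C
  process A: level=0
    A->D: in-degree(D)=1, level(D)>=1
  process C: level=0
    C->B: in-degree(B)=1, level(B)>=1
    C->D: in-degree(D)=0, level(D)=1, enqueue
  process D: level=1
    D->B: in-degree(B)=0, level(B)=2, enqueue
  process B: level=2
All levels: A:0, B:2, C:0, D:1
max level = 2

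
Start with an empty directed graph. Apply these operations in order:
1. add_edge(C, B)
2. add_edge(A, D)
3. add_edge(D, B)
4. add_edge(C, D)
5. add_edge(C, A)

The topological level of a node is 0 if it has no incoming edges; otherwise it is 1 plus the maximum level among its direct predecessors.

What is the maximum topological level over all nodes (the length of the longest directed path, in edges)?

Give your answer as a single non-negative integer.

Answer: 3

Derivation:
Op 1: add_edge(C, B). Edges now: 1
Op 2: add_edge(A, D). Edges now: 2
Op 3: add_edge(D, B). Edges now: 3
Op 4: add_edge(C, D). Edges now: 4
Op 5: add_edge(C, A). Edges now: 5
Compute levels (Kahn BFS):
  sources (in-degree 0): C
  process C: level=0
    C->A: in-degree(A)=0, level(A)=1, enqueue
    C->B: in-degree(B)=1, level(B)>=1
    C->D: in-degree(D)=1, level(D)>=1
  process A: level=1
    A->D: in-degree(D)=0, level(D)=2, enqueue
  process D: level=2
    D->B: in-degree(B)=0, level(B)=3, enqueue
  process B: level=3
All levels: A:1, B:3, C:0, D:2
max level = 3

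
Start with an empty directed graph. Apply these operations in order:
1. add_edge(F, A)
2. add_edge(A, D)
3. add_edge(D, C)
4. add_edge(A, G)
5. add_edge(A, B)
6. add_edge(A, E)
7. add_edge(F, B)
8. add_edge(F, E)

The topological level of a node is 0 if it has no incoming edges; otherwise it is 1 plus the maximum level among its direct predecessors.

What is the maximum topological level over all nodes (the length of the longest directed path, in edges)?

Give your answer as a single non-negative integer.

Op 1: add_edge(F, A). Edges now: 1
Op 2: add_edge(A, D). Edges now: 2
Op 3: add_edge(D, C). Edges now: 3
Op 4: add_edge(A, G). Edges now: 4
Op 5: add_edge(A, B). Edges now: 5
Op 6: add_edge(A, E). Edges now: 6
Op 7: add_edge(F, B). Edges now: 7
Op 8: add_edge(F, E). Edges now: 8
Compute levels (Kahn BFS):
  sources (in-degree 0): F
  process F: level=0
    F->A: in-degree(A)=0, level(A)=1, enqueue
    F->B: in-degree(B)=1, level(B)>=1
    F->E: in-degree(E)=1, level(E)>=1
  process A: level=1
    A->B: in-degree(B)=0, level(B)=2, enqueue
    A->D: in-degree(D)=0, level(D)=2, enqueue
    A->E: in-degree(E)=0, level(E)=2, enqueue
    A->G: in-degree(G)=0, level(G)=2, enqueue
  process B: level=2
  process D: level=2
    D->C: in-degree(C)=0, level(C)=3, enqueue
  process E: level=2
  process G: level=2
  process C: level=3
All levels: A:1, B:2, C:3, D:2, E:2, F:0, G:2
max level = 3

Answer: 3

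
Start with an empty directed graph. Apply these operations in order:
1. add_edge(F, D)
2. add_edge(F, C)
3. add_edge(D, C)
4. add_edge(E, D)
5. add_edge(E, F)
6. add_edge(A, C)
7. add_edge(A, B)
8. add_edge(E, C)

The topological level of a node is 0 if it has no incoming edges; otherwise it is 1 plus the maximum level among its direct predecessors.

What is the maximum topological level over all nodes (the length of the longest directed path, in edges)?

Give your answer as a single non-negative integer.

Op 1: add_edge(F, D). Edges now: 1
Op 2: add_edge(F, C). Edges now: 2
Op 3: add_edge(D, C). Edges now: 3
Op 4: add_edge(E, D). Edges now: 4
Op 5: add_edge(E, F). Edges now: 5
Op 6: add_edge(A, C). Edges now: 6
Op 7: add_edge(A, B). Edges now: 7
Op 8: add_edge(E, C). Edges now: 8
Compute levels (Kahn BFS):
  sources (in-degree 0): A, E
  process A: level=0
    A->B: in-degree(B)=0, level(B)=1, enqueue
    A->C: in-degree(C)=3, level(C)>=1
  process E: level=0
    E->C: in-degree(C)=2, level(C)>=1
    E->D: in-degree(D)=1, level(D)>=1
    E->F: in-degree(F)=0, level(F)=1, enqueue
  process B: level=1
  process F: level=1
    F->C: in-degree(C)=1, level(C)>=2
    F->D: in-degree(D)=0, level(D)=2, enqueue
  process D: level=2
    D->C: in-degree(C)=0, level(C)=3, enqueue
  process C: level=3
All levels: A:0, B:1, C:3, D:2, E:0, F:1
max level = 3

Answer: 3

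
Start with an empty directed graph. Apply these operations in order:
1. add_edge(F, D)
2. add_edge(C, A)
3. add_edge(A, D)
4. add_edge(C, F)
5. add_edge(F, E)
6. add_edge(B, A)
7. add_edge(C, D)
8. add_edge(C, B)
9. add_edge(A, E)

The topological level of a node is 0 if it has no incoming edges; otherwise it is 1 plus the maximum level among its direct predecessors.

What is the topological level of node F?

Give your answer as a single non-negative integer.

Op 1: add_edge(F, D). Edges now: 1
Op 2: add_edge(C, A). Edges now: 2
Op 3: add_edge(A, D). Edges now: 3
Op 4: add_edge(C, F). Edges now: 4
Op 5: add_edge(F, E). Edges now: 5
Op 6: add_edge(B, A). Edges now: 6
Op 7: add_edge(C, D). Edges now: 7
Op 8: add_edge(C, B). Edges now: 8
Op 9: add_edge(A, E). Edges now: 9
Compute levels (Kahn BFS):
  sources (in-degree 0): C
  process C: level=0
    C->A: in-degree(A)=1, level(A)>=1
    C->B: in-degree(B)=0, level(B)=1, enqueue
    C->D: in-degree(D)=2, level(D)>=1
    C->F: in-degree(F)=0, level(F)=1, enqueue
  process B: level=1
    B->A: in-degree(A)=0, level(A)=2, enqueue
  process F: level=1
    F->D: in-degree(D)=1, level(D)>=2
    F->E: in-degree(E)=1, level(E)>=2
  process A: level=2
    A->D: in-degree(D)=0, level(D)=3, enqueue
    A->E: in-degree(E)=0, level(E)=3, enqueue
  process D: level=3
  process E: level=3
All levels: A:2, B:1, C:0, D:3, E:3, F:1
level(F) = 1

Answer: 1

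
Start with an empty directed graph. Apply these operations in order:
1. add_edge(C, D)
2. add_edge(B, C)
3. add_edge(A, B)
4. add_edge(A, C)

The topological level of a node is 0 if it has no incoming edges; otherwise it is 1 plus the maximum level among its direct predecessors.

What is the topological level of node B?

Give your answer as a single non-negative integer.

Op 1: add_edge(C, D). Edges now: 1
Op 2: add_edge(B, C). Edges now: 2
Op 3: add_edge(A, B). Edges now: 3
Op 4: add_edge(A, C). Edges now: 4
Compute levels (Kahn BFS):
  sources (in-degree 0): A
  process A: level=0
    A->B: in-degree(B)=0, level(B)=1, enqueue
    A->C: in-degree(C)=1, level(C)>=1
  process B: level=1
    B->C: in-degree(C)=0, level(C)=2, enqueue
  process C: level=2
    C->D: in-degree(D)=0, level(D)=3, enqueue
  process D: level=3
All levels: A:0, B:1, C:2, D:3
level(B) = 1

Answer: 1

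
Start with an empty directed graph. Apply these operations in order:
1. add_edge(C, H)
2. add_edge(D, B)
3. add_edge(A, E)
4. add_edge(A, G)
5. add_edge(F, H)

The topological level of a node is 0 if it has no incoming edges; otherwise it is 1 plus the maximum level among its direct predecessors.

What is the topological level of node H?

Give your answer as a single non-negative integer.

Answer: 1

Derivation:
Op 1: add_edge(C, H). Edges now: 1
Op 2: add_edge(D, B). Edges now: 2
Op 3: add_edge(A, E). Edges now: 3
Op 4: add_edge(A, G). Edges now: 4
Op 5: add_edge(F, H). Edges now: 5
Compute levels (Kahn BFS):
  sources (in-degree 0): A, C, D, F
  process A: level=0
    A->E: in-degree(E)=0, level(E)=1, enqueue
    A->G: in-degree(G)=0, level(G)=1, enqueue
  process C: level=0
    C->H: in-degree(H)=1, level(H)>=1
  process D: level=0
    D->B: in-degree(B)=0, level(B)=1, enqueue
  process F: level=0
    F->H: in-degree(H)=0, level(H)=1, enqueue
  process E: level=1
  process G: level=1
  process B: level=1
  process H: level=1
All levels: A:0, B:1, C:0, D:0, E:1, F:0, G:1, H:1
level(H) = 1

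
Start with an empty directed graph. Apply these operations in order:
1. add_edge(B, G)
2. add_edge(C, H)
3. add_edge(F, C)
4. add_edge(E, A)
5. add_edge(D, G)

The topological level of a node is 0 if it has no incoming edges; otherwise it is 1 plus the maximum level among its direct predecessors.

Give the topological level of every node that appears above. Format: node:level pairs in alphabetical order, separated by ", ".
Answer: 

Op 1: add_edge(B, G). Edges now: 1
Op 2: add_edge(C, H). Edges now: 2
Op 3: add_edge(F, C). Edges now: 3
Op 4: add_edge(E, A). Edges now: 4
Op 5: add_edge(D, G). Edges now: 5
Compute levels (Kahn BFS):
  sources (in-degree 0): B, D, E, F
  process B: level=0
    B->G: in-degree(G)=1, level(G)>=1
  process D: level=0
    D->G: in-degree(G)=0, level(G)=1, enqueue
  process E: level=0
    E->A: in-degree(A)=0, level(A)=1, enqueue
  process F: level=0
    F->C: in-degree(C)=0, level(C)=1, enqueue
  process G: level=1
  process A: level=1
  process C: level=1
    C->H: in-degree(H)=0, level(H)=2, enqueue
  process H: level=2
All levels: A:1, B:0, C:1, D:0, E:0, F:0, G:1, H:2

Answer: A:1, B:0, C:1, D:0, E:0, F:0, G:1, H:2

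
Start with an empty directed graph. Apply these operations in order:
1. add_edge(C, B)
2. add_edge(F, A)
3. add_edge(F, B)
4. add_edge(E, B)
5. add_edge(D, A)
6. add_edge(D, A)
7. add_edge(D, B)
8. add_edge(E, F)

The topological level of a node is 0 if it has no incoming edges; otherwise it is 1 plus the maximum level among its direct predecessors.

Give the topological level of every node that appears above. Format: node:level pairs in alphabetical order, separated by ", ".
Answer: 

Op 1: add_edge(C, B). Edges now: 1
Op 2: add_edge(F, A). Edges now: 2
Op 3: add_edge(F, B). Edges now: 3
Op 4: add_edge(E, B). Edges now: 4
Op 5: add_edge(D, A). Edges now: 5
Op 6: add_edge(D, A) (duplicate, no change). Edges now: 5
Op 7: add_edge(D, B). Edges now: 6
Op 8: add_edge(E, F). Edges now: 7
Compute levels (Kahn BFS):
  sources (in-degree 0): C, D, E
  process C: level=0
    C->B: in-degree(B)=3, level(B)>=1
  process D: level=0
    D->A: in-degree(A)=1, level(A)>=1
    D->B: in-degree(B)=2, level(B)>=1
  process E: level=0
    E->B: in-degree(B)=1, level(B)>=1
    E->F: in-degree(F)=0, level(F)=1, enqueue
  process F: level=1
    F->A: in-degree(A)=0, level(A)=2, enqueue
    F->B: in-degree(B)=0, level(B)=2, enqueue
  process A: level=2
  process B: level=2
All levels: A:2, B:2, C:0, D:0, E:0, F:1

Answer: A:2, B:2, C:0, D:0, E:0, F:1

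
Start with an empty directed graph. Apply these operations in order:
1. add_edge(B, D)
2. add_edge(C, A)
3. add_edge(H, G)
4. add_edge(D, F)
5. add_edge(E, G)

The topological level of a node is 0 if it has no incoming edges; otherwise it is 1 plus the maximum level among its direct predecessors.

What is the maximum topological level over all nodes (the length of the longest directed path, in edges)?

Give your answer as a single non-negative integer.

Op 1: add_edge(B, D). Edges now: 1
Op 2: add_edge(C, A). Edges now: 2
Op 3: add_edge(H, G). Edges now: 3
Op 4: add_edge(D, F). Edges now: 4
Op 5: add_edge(E, G). Edges now: 5
Compute levels (Kahn BFS):
  sources (in-degree 0): B, C, E, H
  process B: level=0
    B->D: in-degree(D)=0, level(D)=1, enqueue
  process C: level=0
    C->A: in-degree(A)=0, level(A)=1, enqueue
  process E: level=0
    E->G: in-degree(G)=1, level(G)>=1
  process H: level=0
    H->G: in-degree(G)=0, level(G)=1, enqueue
  process D: level=1
    D->F: in-degree(F)=0, level(F)=2, enqueue
  process A: level=1
  process G: level=1
  process F: level=2
All levels: A:1, B:0, C:0, D:1, E:0, F:2, G:1, H:0
max level = 2

Answer: 2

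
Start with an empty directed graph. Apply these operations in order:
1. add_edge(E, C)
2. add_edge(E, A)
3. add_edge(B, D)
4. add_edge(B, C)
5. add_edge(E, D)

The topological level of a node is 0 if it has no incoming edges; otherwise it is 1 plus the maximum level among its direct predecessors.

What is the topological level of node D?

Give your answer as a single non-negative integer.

Answer: 1

Derivation:
Op 1: add_edge(E, C). Edges now: 1
Op 2: add_edge(E, A). Edges now: 2
Op 3: add_edge(B, D). Edges now: 3
Op 4: add_edge(B, C). Edges now: 4
Op 5: add_edge(E, D). Edges now: 5
Compute levels (Kahn BFS):
  sources (in-degree 0): B, E
  process B: level=0
    B->C: in-degree(C)=1, level(C)>=1
    B->D: in-degree(D)=1, level(D)>=1
  process E: level=0
    E->A: in-degree(A)=0, level(A)=1, enqueue
    E->C: in-degree(C)=0, level(C)=1, enqueue
    E->D: in-degree(D)=0, level(D)=1, enqueue
  process A: level=1
  process C: level=1
  process D: level=1
All levels: A:1, B:0, C:1, D:1, E:0
level(D) = 1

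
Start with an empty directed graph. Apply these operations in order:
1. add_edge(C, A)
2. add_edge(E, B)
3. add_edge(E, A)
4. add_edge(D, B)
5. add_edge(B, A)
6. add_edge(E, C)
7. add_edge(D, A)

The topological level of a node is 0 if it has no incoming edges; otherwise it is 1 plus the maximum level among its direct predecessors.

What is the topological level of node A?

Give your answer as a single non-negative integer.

Op 1: add_edge(C, A). Edges now: 1
Op 2: add_edge(E, B). Edges now: 2
Op 3: add_edge(E, A). Edges now: 3
Op 4: add_edge(D, B). Edges now: 4
Op 5: add_edge(B, A). Edges now: 5
Op 6: add_edge(E, C). Edges now: 6
Op 7: add_edge(D, A). Edges now: 7
Compute levels (Kahn BFS):
  sources (in-degree 0): D, E
  process D: level=0
    D->A: in-degree(A)=3, level(A)>=1
    D->B: in-degree(B)=1, level(B)>=1
  process E: level=0
    E->A: in-degree(A)=2, level(A)>=1
    E->B: in-degree(B)=0, level(B)=1, enqueue
    E->C: in-degree(C)=0, level(C)=1, enqueue
  process B: level=1
    B->A: in-degree(A)=1, level(A)>=2
  process C: level=1
    C->A: in-degree(A)=0, level(A)=2, enqueue
  process A: level=2
All levels: A:2, B:1, C:1, D:0, E:0
level(A) = 2

Answer: 2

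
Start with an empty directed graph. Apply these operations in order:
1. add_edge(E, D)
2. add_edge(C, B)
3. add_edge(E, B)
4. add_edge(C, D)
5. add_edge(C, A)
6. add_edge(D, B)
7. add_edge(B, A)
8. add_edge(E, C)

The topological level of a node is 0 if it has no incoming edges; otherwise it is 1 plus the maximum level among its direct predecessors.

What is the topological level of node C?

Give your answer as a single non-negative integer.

Op 1: add_edge(E, D). Edges now: 1
Op 2: add_edge(C, B). Edges now: 2
Op 3: add_edge(E, B). Edges now: 3
Op 4: add_edge(C, D). Edges now: 4
Op 5: add_edge(C, A). Edges now: 5
Op 6: add_edge(D, B). Edges now: 6
Op 7: add_edge(B, A). Edges now: 7
Op 8: add_edge(E, C). Edges now: 8
Compute levels (Kahn BFS):
  sources (in-degree 0): E
  process E: level=0
    E->B: in-degree(B)=2, level(B)>=1
    E->C: in-degree(C)=0, level(C)=1, enqueue
    E->D: in-degree(D)=1, level(D)>=1
  process C: level=1
    C->A: in-degree(A)=1, level(A)>=2
    C->B: in-degree(B)=1, level(B)>=2
    C->D: in-degree(D)=0, level(D)=2, enqueue
  process D: level=2
    D->B: in-degree(B)=0, level(B)=3, enqueue
  process B: level=3
    B->A: in-degree(A)=0, level(A)=4, enqueue
  process A: level=4
All levels: A:4, B:3, C:1, D:2, E:0
level(C) = 1

Answer: 1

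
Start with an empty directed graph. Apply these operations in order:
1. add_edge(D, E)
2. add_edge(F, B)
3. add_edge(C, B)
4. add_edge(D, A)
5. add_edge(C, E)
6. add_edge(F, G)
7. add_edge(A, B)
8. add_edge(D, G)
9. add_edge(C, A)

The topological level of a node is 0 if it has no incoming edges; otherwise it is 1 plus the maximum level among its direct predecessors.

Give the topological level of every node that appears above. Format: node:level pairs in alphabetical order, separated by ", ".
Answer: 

Answer: A:1, B:2, C:0, D:0, E:1, F:0, G:1

Derivation:
Op 1: add_edge(D, E). Edges now: 1
Op 2: add_edge(F, B). Edges now: 2
Op 3: add_edge(C, B). Edges now: 3
Op 4: add_edge(D, A). Edges now: 4
Op 5: add_edge(C, E). Edges now: 5
Op 6: add_edge(F, G). Edges now: 6
Op 7: add_edge(A, B). Edges now: 7
Op 8: add_edge(D, G). Edges now: 8
Op 9: add_edge(C, A). Edges now: 9
Compute levels (Kahn BFS):
  sources (in-degree 0): C, D, F
  process C: level=0
    C->A: in-degree(A)=1, level(A)>=1
    C->B: in-degree(B)=2, level(B)>=1
    C->E: in-degree(E)=1, level(E)>=1
  process D: level=0
    D->A: in-degree(A)=0, level(A)=1, enqueue
    D->E: in-degree(E)=0, level(E)=1, enqueue
    D->G: in-degree(G)=1, level(G)>=1
  process F: level=0
    F->B: in-degree(B)=1, level(B)>=1
    F->G: in-degree(G)=0, level(G)=1, enqueue
  process A: level=1
    A->B: in-degree(B)=0, level(B)=2, enqueue
  process E: level=1
  process G: level=1
  process B: level=2
All levels: A:1, B:2, C:0, D:0, E:1, F:0, G:1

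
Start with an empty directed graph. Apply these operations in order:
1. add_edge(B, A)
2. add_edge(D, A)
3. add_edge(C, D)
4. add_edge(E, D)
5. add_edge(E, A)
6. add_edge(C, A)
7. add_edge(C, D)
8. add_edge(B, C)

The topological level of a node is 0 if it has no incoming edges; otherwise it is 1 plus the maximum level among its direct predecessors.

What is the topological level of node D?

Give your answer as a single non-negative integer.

Answer: 2

Derivation:
Op 1: add_edge(B, A). Edges now: 1
Op 2: add_edge(D, A). Edges now: 2
Op 3: add_edge(C, D). Edges now: 3
Op 4: add_edge(E, D). Edges now: 4
Op 5: add_edge(E, A). Edges now: 5
Op 6: add_edge(C, A). Edges now: 6
Op 7: add_edge(C, D) (duplicate, no change). Edges now: 6
Op 8: add_edge(B, C). Edges now: 7
Compute levels (Kahn BFS):
  sources (in-degree 0): B, E
  process B: level=0
    B->A: in-degree(A)=3, level(A)>=1
    B->C: in-degree(C)=0, level(C)=1, enqueue
  process E: level=0
    E->A: in-degree(A)=2, level(A)>=1
    E->D: in-degree(D)=1, level(D)>=1
  process C: level=1
    C->A: in-degree(A)=1, level(A)>=2
    C->D: in-degree(D)=0, level(D)=2, enqueue
  process D: level=2
    D->A: in-degree(A)=0, level(A)=3, enqueue
  process A: level=3
All levels: A:3, B:0, C:1, D:2, E:0
level(D) = 2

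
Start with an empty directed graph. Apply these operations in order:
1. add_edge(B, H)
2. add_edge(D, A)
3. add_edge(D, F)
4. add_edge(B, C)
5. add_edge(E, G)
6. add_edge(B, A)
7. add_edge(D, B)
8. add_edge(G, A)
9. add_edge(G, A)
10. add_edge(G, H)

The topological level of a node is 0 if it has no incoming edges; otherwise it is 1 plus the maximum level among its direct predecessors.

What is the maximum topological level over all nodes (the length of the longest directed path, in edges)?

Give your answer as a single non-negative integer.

Op 1: add_edge(B, H). Edges now: 1
Op 2: add_edge(D, A). Edges now: 2
Op 3: add_edge(D, F). Edges now: 3
Op 4: add_edge(B, C). Edges now: 4
Op 5: add_edge(E, G). Edges now: 5
Op 6: add_edge(B, A). Edges now: 6
Op 7: add_edge(D, B). Edges now: 7
Op 8: add_edge(G, A). Edges now: 8
Op 9: add_edge(G, A) (duplicate, no change). Edges now: 8
Op 10: add_edge(G, H). Edges now: 9
Compute levels (Kahn BFS):
  sources (in-degree 0): D, E
  process D: level=0
    D->A: in-degree(A)=2, level(A)>=1
    D->B: in-degree(B)=0, level(B)=1, enqueue
    D->F: in-degree(F)=0, level(F)=1, enqueue
  process E: level=0
    E->G: in-degree(G)=0, level(G)=1, enqueue
  process B: level=1
    B->A: in-degree(A)=1, level(A)>=2
    B->C: in-degree(C)=0, level(C)=2, enqueue
    B->H: in-degree(H)=1, level(H)>=2
  process F: level=1
  process G: level=1
    G->A: in-degree(A)=0, level(A)=2, enqueue
    G->H: in-degree(H)=0, level(H)=2, enqueue
  process C: level=2
  process A: level=2
  process H: level=2
All levels: A:2, B:1, C:2, D:0, E:0, F:1, G:1, H:2
max level = 2

Answer: 2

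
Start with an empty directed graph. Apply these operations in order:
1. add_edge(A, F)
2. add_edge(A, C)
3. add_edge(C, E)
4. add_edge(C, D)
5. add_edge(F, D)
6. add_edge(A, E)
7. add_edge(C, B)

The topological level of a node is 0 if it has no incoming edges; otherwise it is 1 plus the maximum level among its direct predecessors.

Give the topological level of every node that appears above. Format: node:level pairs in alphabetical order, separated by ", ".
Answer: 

Op 1: add_edge(A, F). Edges now: 1
Op 2: add_edge(A, C). Edges now: 2
Op 3: add_edge(C, E). Edges now: 3
Op 4: add_edge(C, D). Edges now: 4
Op 5: add_edge(F, D). Edges now: 5
Op 6: add_edge(A, E). Edges now: 6
Op 7: add_edge(C, B). Edges now: 7
Compute levels (Kahn BFS):
  sources (in-degree 0): A
  process A: level=0
    A->C: in-degree(C)=0, level(C)=1, enqueue
    A->E: in-degree(E)=1, level(E)>=1
    A->F: in-degree(F)=0, level(F)=1, enqueue
  process C: level=1
    C->B: in-degree(B)=0, level(B)=2, enqueue
    C->D: in-degree(D)=1, level(D)>=2
    C->E: in-degree(E)=0, level(E)=2, enqueue
  process F: level=1
    F->D: in-degree(D)=0, level(D)=2, enqueue
  process B: level=2
  process E: level=2
  process D: level=2
All levels: A:0, B:2, C:1, D:2, E:2, F:1

Answer: A:0, B:2, C:1, D:2, E:2, F:1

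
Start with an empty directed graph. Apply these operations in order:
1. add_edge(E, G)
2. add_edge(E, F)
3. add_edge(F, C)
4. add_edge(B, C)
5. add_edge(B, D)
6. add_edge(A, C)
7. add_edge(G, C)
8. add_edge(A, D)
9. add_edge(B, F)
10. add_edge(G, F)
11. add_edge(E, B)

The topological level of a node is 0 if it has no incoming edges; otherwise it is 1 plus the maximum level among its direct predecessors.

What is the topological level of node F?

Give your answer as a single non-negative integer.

Answer: 2

Derivation:
Op 1: add_edge(E, G). Edges now: 1
Op 2: add_edge(E, F). Edges now: 2
Op 3: add_edge(F, C). Edges now: 3
Op 4: add_edge(B, C). Edges now: 4
Op 5: add_edge(B, D). Edges now: 5
Op 6: add_edge(A, C). Edges now: 6
Op 7: add_edge(G, C). Edges now: 7
Op 8: add_edge(A, D). Edges now: 8
Op 9: add_edge(B, F). Edges now: 9
Op 10: add_edge(G, F). Edges now: 10
Op 11: add_edge(E, B). Edges now: 11
Compute levels (Kahn BFS):
  sources (in-degree 0): A, E
  process A: level=0
    A->C: in-degree(C)=3, level(C)>=1
    A->D: in-degree(D)=1, level(D)>=1
  process E: level=0
    E->B: in-degree(B)=0, level(B)=1, enqueue
    E->F: in-degree(F)=2, level(F)>=1
    E->G: in-degree(G)=0, level(G)=1, enqueue
  process B: level=1
    B->C: in-degree(C)=2, level(C)>=2
    B->D: in-degree(D)=0, level(D)=2, enqueue
    B->F: in-degree(F)=1, level(F)>=2
  process G: level=1
    G->C: in-degree(C)=1, level(C)>=2
    G->F: in-degree(F)=0, level(F)=2, enqueue
  process D: level=2
  process F: level=2
    F->C: in-degree(C)=0, level(C)=3, enqueue
  process C: level=3
All levels: A:0, B:1, C:3, D:2, E:0, F:2, G:1
level(F) = 2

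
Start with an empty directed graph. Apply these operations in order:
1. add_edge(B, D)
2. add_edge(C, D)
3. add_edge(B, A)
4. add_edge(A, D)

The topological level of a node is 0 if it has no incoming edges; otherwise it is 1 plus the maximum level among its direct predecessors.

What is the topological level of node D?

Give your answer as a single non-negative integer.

Op 1: add_edge(B, D). Edges now: 1
Op 2: add_edge(C, D). Edges now: 2
Op 3: add_edge(B, A). Edges now: 3
Op 4: add_edge(A, D). Edges now: 4
Compute levels (Kahn BFS):
  sources (in-degree 0): B, C
  process B: level=0
    B->A: in-degree(A)=0, level(A)=1, enqueue
    B->D: in-degree(D)=2, level(D)>=1
  process C: level=0
    C->D: in-degree(D)=1, level(D)>=1
  process A: level=1
    A->D: in-degree(D)=0, level(D)=2, enqueue
  process D: level=2
All levels: A:1, B:0, C:0, D:2
level(D) = 2

Answer: 2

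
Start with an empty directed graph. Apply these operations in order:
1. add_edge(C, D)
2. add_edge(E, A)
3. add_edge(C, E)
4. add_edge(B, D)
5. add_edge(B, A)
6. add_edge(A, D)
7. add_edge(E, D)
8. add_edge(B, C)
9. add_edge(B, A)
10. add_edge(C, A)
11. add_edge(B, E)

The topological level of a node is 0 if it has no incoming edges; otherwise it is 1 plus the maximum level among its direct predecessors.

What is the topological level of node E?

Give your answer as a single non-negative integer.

Op 1: add_edge(C, D). Edges now: 1
Op 2: add_edge(E, A). Edges now: 2
Op 3: add_edge(C, E). Edges now: 3
Op 4: add_edge(B, D). Edges now: 4
Op 5: add_edge(B, A). Edges now: 5
Op 6: add_edge(A, D). Edges now: 6
Op 7: add_edge(E, D). Edges now: 7
Op 8: add_edge(B, C). Edges now: 8
Op 9: add_edge(B, A) (duplicate, no change). Edges now: 8
Op 10: add_edge(C, A). Edges now: 9
Op 11: add_edge(B, E). Edges now: 10
Compute levels (Kahn BFS):
  sources (in-degree 0): B
  process B: level=0
    B->A: in-degree(A)=2, level(A)>=1
    B->C: in-degree(C)=0, level(C)=1, enqueue
    B->D: in-degree(D)=3, level(D)>=1
    B->E: in-degree(E)=1, level(E)>=1
  process C: level=1
    C->A: in-degree(A)=1, level(A)>=2
    C->D: in-degree(D)=2, level(D)>=2
    C->E: in-degree(E)=0, level(E)=2, enqueue
  process E: level=2
    E->A: in-degree(A)=0, level(A)=3, enqueue
    E->D: in-degree(D)=1, level(D)>=3
  process A: level=3
    A->D: in-degree(D)=0, level(D)=4, enqueue
  process D: level=4
All levels: A:3, B:0, C:1, D:4, E:2
level(E) = 2

Answer: 2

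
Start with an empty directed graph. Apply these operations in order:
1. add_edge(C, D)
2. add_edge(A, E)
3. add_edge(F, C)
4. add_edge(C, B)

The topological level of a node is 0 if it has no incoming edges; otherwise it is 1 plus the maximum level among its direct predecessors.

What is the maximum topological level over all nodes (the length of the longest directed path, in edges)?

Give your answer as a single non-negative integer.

Answer: 2

Derivation:
Op 1: add_edge(C, D). Edges now: 1
Op 2: add_edge(A, E). Edges now: 2
Op 3: add_edge(F, C). Edges now: 3
Op 4: add_edge(C, B). Edges now: 4
Compute levels (Kahn BFS):
  sources (in-degree 0): A, F
  process A: level=0
    A->E: in-degree(E)=0, level(E)=1, enqueue
  process F: level=0
    F->C: in-degree(C)=0, level(C)=1, enqueue
  process E: level=1
  process C: level=1
    C->B: in-degree(B)=0, level(B)=2, enqueue
    C->D: in-degree(D)=0, level(D)=2, enqueue
  process B: level=2
  process D: level=2
All levels: A:0, B:2, C:1, D:2, E:1, F:0
max level = 2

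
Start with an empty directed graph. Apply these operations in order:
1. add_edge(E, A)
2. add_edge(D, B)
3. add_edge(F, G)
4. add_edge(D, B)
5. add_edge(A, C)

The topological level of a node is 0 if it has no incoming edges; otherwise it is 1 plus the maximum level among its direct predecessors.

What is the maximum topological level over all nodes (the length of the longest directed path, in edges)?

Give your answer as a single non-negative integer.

Answer: 2

Derivation:
Op 1: add_edge(E, A). Edges now: 1
Op 2: add_edge(D, B). Edges now: 2
Op 3: add_edge(F, G). Edges now: 3
Op 4: add_edge(D, B) (duplicate, no change). Edges now: 3
Op 5: add_edge(A, C). Edges now: 4
Compute levels (Kahn BFS):
  sources (in-degree 0): D, E, F
  process D: level=0
    D->B: in-degree(B)=0, level(B)=1, enqueue
  process E: level=0
    E->A: in-degree(A)=0, level(A)=1, enqueue
  process F: level=0
    F->G: in-degree(G)=0, level(G)=1, enqueue
  process B: level=1
  process A: level=1
    A->C: in-degree(C)=0, level(C)=2, enqueue
  process G: level=1
  process C: level=2
All levels: A:1, B:1, C:2, D:0, E:0, F:0, G:1
max level = 2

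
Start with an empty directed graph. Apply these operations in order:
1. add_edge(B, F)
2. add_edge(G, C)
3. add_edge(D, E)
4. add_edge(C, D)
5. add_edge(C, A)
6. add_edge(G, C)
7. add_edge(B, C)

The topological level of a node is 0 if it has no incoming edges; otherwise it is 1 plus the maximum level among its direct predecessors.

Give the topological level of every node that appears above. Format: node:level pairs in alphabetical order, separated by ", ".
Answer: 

Answer: A:2, B:0, C:1, D:2, E:3, F:1, G:0

Derivation:
Op 1: add_edge(B, F). Edges now: 1
Op 2: add_edge(G, C). Edges now: 2
Op 3: add_edge(D, E). Edges now: 3
Op 4: add_edge(C, D). Edges now: 4
Op 5: add_edge(C, A). Edges now: 5
Op 6: add_edge(G, C) (duplicate, no change). Edges now: 5
Op 7: add_edge(B, C). Edges now: 6
Compute levels (Kahn BFS):
  sources (in-degree 0): B, G
  process B: level=0
    B->C: in-degree(C)=1, level(C)>=1
    B->F: in-degree(F)=0, level(F)=1, enqueue
  process G: level=0
    G->C: in-degree(C)=0, level(C)=1, enqueue
  process F: level=1
  process C: level=1
    C->A: in-degree(A)=0, level(A)=2, enqueue
    C->D: in-degree(D)=0, level(D)=2, enqueue
  process A: level=2
  process D: level=2
    D->E: in-degree(E)=0, level(E)=3, enqueue
  process E: level=3
All levels: A:2, B:0, C:1, D:2, E:3, F:1, G:0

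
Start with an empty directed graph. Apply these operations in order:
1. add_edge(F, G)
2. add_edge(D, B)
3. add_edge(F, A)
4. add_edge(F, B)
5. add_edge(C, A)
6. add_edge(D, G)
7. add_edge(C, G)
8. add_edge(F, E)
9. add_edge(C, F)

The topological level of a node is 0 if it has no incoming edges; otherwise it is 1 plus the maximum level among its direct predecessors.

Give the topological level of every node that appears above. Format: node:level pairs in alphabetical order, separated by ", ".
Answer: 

Op 1: add_edge(F, G). Edges now: 1
Op 2: add_edge(D, B). Edges now: 2
Op 3: add_edge(F, A). Edges now: 3
Op 4: add_edge(F, B). Edges now: 4
Op 5: add_edge(C, A). Edges now: 5
Op 6: add_edge(D, G). Edges now: 6
Op 7: add_edge(C, G). Edges now: 7
Op 8: add_edge(F, E). Edges now: 8
Op 9: add_edge(C, F). Edges now: 9
Compute levels (Kahn BFS):
  sources (in-degree 0): C, D
  process C: level=0
    C->A: in-degree(A)=1, level(A)>=1
    C->F: in-degree(F)=0, level(F)=1, enqueue
    C->G: in-degree(G)=2, level(G)>=1
  process D: level=0
    D->B: in-degree(B)=1, level(B)>=1
    D->G: in-degree(G)=1, level(G)>=1
  process F: level=1
    F->A: in-degree(A)=0, level(A)=2, enqueue
    F->B: in-degree(B)=0, level(B)=2, enqueue
    F->E: in-degree(E)=0, level(E)=2, enqueue
    F->G: in-degree(G)=0, level(G)=2, enqueue
  process A: level=2
  process B: level=2
  process E: level=2
  process G: level=2
All levels: A:2, B:2, C:0, D:0, E:2, F:1, G:2

Answer: A:2, B:2, C:0, D:0, E:2, F:1, G:2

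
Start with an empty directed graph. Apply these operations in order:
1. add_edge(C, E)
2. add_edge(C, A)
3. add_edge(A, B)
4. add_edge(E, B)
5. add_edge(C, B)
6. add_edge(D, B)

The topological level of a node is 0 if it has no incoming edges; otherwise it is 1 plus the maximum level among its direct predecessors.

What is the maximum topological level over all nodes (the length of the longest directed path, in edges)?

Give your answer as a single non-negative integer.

Op 1: add_edge(C, E). Edges now: 1
Op 2: add_edge(C, A). Edges now: 2
Op 3: add_edge(A, B). Edges now: 3
Op 4: add_edge(E, B). Edges now: 4
Op 5: add_edge(C, B). Edges now: 5
Op 6: add_edge(D, B). Edges now: 6
Compute levels (Kahn BFS):
  sources (in-degree 0): C, D
  process C: level=0
    C->A: in-degree(A)=0, level(A)=1, enqueue
    C->B: in-degree(B)=3, level(B)>=1
    C->E: in-degree(E)=0, level(E)=1, enqueue
  process D: level=0
    D->B: in-degree(B)=2, level(B)>=1
  process A: level=1
    A->B: in-degree(B)=1, level(B)>=2
  process E: level=1
    E->B: in-degree(B)=0, level(B)=2, enqueue
  process B: level=2
All levels: A:1, B:2, C:0, D:0, E:1
max level = 2

Answer: 2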